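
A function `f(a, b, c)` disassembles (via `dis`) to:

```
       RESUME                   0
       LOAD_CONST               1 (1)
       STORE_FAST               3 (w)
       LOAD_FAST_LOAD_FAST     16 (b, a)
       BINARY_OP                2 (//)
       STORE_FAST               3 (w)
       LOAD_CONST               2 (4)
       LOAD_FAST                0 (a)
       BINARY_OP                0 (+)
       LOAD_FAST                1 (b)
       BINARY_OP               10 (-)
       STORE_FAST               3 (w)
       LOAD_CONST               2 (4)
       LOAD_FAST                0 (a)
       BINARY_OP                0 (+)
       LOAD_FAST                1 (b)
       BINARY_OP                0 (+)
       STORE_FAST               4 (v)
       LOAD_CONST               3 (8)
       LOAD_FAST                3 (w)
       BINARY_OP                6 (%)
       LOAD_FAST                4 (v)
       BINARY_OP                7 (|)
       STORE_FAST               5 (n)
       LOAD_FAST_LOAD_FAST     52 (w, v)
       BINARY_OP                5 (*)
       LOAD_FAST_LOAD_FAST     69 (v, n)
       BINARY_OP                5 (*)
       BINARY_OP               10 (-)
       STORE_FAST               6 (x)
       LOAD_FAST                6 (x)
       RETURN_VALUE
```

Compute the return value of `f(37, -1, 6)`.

LOAD_CONST → push 1. Stack: [1]
STORE_FAST w → w=1. Stack: []
LOAD_FAST_LOAD_FAST b,a → push -1,37. Stack: [-1, 37]
BINARY_OP // → -1 // 37 = -1. Stack: [-1]
STORE_FAST w → w=-1. Stack: []
LOAD_CONST → push 4. Stack: [4]
LOAD_FAST a → push 37. Stack: [4, 37]
BINARY_OP + → 4 + 37 = 41. Stack: [41]
LOAD_FAST b → push -1. Stack: [41, -1]
BINARY_OP - → 41 - -1 = 42. Stack: [42]
STORE_FAST w → w=42. Stack: []
LOAD_CONST → push 4. Stack: [4]
LOAD_FAST a → push 37. Stack: [4, 37]
BINARY_OP + → 4 + 37 = 41. Stack: [41]
LOAD_FAST b → push -1. Stack: [41, -1]
BINARY_OP + → 41 + -1 = 40. Stack: [40]
STORE_FAST v → v=40. Stack: []
LOAD_CONST → push 8. Stack: [8]
LOAD_FAST w → push 42. Stack: [8, 42]
BINARY_OP % → 8 % 42 = 8. Stack: [8]
LOAD_FAST v → push 40. Stack: [8, 40]
BINARY_OP | → 8 | 40 = 40. Stack: [40]
STORE_FAST n → n=40. Stack: []
LOAD_FAST_LOAD_FAST w,v → push 42,40. Stack: [42, 40]
BINARY_OP * → 42 * 40 = 1680. Stack: [1680]
LOAD_FAST_LOAD_FAST v,n → push 40,40. Stack: [1680, 40, 40]
BINARY_OP * → 40 * 40 = 1600. Stack: [1680, 1600]
BINARY_OP - → 1680 - 1600 = 80. Stack: [80]
STORE_FAST x → x=80. Stack: []
LOAD_FAST x → push 80. Stack: [80]
RETURN_VALUE → return 80.

80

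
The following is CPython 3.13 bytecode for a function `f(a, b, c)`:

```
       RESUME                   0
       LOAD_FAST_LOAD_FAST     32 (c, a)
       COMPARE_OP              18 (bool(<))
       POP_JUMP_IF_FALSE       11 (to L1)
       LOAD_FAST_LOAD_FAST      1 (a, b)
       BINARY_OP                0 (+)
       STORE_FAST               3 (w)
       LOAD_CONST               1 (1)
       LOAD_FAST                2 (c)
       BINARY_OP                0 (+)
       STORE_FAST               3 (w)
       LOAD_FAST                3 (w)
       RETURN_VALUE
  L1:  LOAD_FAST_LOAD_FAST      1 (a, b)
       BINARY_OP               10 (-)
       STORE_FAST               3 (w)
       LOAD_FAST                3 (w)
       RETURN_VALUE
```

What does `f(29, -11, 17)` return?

18

LOAD_FAST_LOAD_FAST c,a → push 17,29. Stack: [17, 29]
COMPARE_OP bool(<) → 17 vs 29 = True. Stack: [True]
POP_JUMP_IF_FALSE → pop True; no jump. Stack: []
LOAD_FAST_LOAD_FAST a,b → push 29,-11. Stack: [29, -11]
BINARY_OP + → 29 + -11 = 18. Stack: [18]
STORE_FAST w → w=18. Stack: []
LOAD_CONST → push 1. Stack: [1]
LOAD_FAST c → push 17. Stack: [1, 17]
BINARY_OP + → 1 + 17 = 18. Stack: [18]
STORE_FAST w → w=18. Stack: []
LOAD_FAST w → push 18. Stack: [18]
RETURN_VALUE → return 18.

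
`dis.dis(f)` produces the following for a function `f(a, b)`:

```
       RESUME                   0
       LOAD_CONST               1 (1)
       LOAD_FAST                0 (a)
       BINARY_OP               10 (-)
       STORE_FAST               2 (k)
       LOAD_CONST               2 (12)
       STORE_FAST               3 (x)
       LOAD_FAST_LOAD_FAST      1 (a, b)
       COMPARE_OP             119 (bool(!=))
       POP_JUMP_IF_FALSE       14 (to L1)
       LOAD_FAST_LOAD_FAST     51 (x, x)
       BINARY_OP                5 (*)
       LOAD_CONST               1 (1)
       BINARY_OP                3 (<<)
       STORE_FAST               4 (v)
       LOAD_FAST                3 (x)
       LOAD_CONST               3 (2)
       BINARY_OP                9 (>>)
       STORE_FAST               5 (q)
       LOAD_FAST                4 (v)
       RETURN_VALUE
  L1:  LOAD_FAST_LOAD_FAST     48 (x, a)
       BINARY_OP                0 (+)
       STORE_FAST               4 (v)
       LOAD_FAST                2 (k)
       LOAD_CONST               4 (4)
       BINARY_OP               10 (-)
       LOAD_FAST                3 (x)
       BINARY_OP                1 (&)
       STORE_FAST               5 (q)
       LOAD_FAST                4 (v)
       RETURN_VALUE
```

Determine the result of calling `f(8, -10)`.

LOAD_CONST → push 1. Stack: [1]
LOAD_FAST a → push 8. Stack: [1, 8]
BINARY_OP - → 1 - 8 = -7. Stack: [-7]
STORE_FAST k → k=-7. Stack: []
LOAD_CONST → push 12. Stack: [12]
STORE_FAST x → x=12. Stack: []
LOAD_FAST_LOAD_FAST a,b → push 8,-10. Stack: [8, -10]
COMPARE_OP bool(!=) → 8 vs -10 = True. Stack: [True]
POP_JUMP_IF_FALSE → pop True; no jump. Stack: []
LOAD_FAST_LOAD_FAST x,x → push 12,12. Stack: [12, 12]
BINARY_OP * → 12 * 12 = 144. Stack: [144]
LOAD_CONST → push 1. Stack: [144, 1]
BINARY_OP << → 144 << 1 = 288. Stack: [288]
STORE_FAST v → v=288. Stack: []
LOAD_FAST x → push 12. Stack: [12]
LOAD_CONST → push 2. Stack: [12, 2]
BINARY_OP >> → 12 >> 2 = 3. Stack: [3]
STORE_FAST q → q=3. Stack: []
LOAD_FAST v → push 288. Stack: [288]
RETURN_VALUE → return 288.

288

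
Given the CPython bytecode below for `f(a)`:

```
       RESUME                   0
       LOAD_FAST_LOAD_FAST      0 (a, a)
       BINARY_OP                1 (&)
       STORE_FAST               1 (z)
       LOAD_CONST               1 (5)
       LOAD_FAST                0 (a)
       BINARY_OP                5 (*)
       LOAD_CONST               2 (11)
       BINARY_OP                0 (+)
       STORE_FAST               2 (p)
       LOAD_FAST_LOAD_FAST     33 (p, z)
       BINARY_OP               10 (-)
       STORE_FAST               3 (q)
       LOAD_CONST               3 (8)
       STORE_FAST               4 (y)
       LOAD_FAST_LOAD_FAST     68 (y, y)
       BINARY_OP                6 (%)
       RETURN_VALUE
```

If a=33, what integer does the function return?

LOAD_FAST_LOAD_FAST a,a → push 33,33. Stack: [33, 33]
BINARY_OP & → 33 & 33 = 33. Stack: [33]
STORE_FAST z → z=33. Stack: []
LOAD_CONST → push 5. Stack: [5]
LOAD_FAST a → push 33. Stack: [5, 33]
BINARY_OP * → 5 * 33 = 165. Stack: [165]
LOAD_CONST → push 11. Stack: [165, 11]
BINARY_OP + → 165 + 11 = 176. Stack: [176]
STORE_FAST p → p=176. Stack: []
LOAD_FAST_LOAD_FAST p,z → push 176,33. Stack: [176, 33]
BINARY_OP - → 176 - 33 = 143. Stack: [143]
STORE_FAST q → q=143. Stack: []
LOAD_CONST → push 8. Stack: [8]
STORE_FAST y → y=8. Stack: []
LOAD_FAST_LOAD_FAST y,y → push 8,8. Stack: [8, 8]
BINARY_OP % → 8 % 8 = 0. Stack: [0]
RETURN_VALUE → return 0.

0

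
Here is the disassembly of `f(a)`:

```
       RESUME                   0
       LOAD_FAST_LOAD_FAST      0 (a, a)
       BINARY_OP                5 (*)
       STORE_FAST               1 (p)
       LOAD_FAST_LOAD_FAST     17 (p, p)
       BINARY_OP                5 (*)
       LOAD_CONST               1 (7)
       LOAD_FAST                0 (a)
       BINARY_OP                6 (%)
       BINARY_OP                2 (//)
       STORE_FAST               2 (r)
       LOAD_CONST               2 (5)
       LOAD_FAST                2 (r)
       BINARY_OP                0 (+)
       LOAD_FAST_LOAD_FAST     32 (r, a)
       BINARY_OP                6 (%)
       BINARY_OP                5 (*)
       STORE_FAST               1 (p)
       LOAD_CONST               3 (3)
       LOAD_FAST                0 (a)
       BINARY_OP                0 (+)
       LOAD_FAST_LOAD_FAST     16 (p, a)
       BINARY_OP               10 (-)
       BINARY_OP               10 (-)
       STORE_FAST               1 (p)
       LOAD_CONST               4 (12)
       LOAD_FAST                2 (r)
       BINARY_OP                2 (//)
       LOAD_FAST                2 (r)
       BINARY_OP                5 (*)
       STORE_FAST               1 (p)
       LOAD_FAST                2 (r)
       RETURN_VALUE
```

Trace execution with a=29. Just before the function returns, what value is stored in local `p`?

LOAD_FAST_LOAD_FAST a,a → push 29,29. Stack: [29, 29]
BINARY_OP * → 29 * 29 = 841. Stack: [841]
STORE_FAST p → p=841. Stack: []
LOAD_FAST_LOAD_FAST p,p → push 841,841. Stack: [841, 841]
BINARY_OP * → 841 * 841 = 707281. Stack: [707281]
LOAD_CONST → push 7. Stack: [707281, 7]
LOAD_FAST a → push 29. Stack: [707281, 7, 29]
BINARY_OP % → 7 % 29 = 7. Stack: [707281, 7]
BINARY_OP // → 707281 // 7 = 101040. Stack: [101040]
STORE_FAST r → r=101040. Stack: []
LOAD_CONST → push 5. Stack: [5]
LOAD_FAST r → push 101040. Stack: [5, 101040]
BINARY_OP + → 5 + 101040 = 101045. Stack: [101045]
LOAD_FAST_LOAD_FAST r,a → push 101040,29. Stack: [101045, 101040, 29]
BINARY_OP % → 101040 % 29 = 4. Stack: [101045, 4]
BINARY_OP * → 101045 * 4 = 404180. Stack: [404180]
STORE_FAST p → p=404180. Stack: []
LOAD_CONST → push 3. Stack: [3]
LOAD_FAST a → push 29. Stack: [3, 29]
BINARY_OP + → 3 + 29 = 32. Stack: [32]
LOAD_FAST_LOAD_FAST p,a → push 404180,29. Stack: [32, 404180, 29]
BINARY_OP - → 404180 - 29 = 404151. Stack: [32, 404151]
BINARY_OP - → 32 - 404151 = -404119. Stack: [-404119]
STORE_FAST p → p=-404119. Stack: []
LOAD_CONST → push 12. Stack: [12]
LOAD_FAST r → push 101040. Stack: [12, 101040]
BINARY_OP // → 12 // 101040 = 0. Stack: [0]
LOAD_FAST r → push 101040. Stack: [0, 101040]
BINARY_OP * → 0 * 101040 = 0. Stack: [0]
STORE_FAST p → p=0. Stack: []
LOAD_FAST r → push 101040. Stack: [101040]
RETURN_VALUE → return 101040.

0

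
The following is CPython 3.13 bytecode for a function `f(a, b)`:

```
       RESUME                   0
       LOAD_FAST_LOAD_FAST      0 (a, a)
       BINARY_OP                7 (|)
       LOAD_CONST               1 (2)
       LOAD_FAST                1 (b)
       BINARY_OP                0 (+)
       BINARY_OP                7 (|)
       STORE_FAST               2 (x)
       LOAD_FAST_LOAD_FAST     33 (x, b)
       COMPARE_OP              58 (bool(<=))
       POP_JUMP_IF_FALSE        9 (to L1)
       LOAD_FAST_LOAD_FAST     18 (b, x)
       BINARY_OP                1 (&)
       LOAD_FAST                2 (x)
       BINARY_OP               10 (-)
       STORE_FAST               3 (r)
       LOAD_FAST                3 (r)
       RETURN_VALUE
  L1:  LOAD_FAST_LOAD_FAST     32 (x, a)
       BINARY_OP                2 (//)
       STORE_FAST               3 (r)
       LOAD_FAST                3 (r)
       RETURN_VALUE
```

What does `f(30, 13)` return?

1

LOAD_FAST_LOAD_FAST a,a → push 30,30. Stack: [30, 30]
BINARY_OP | → 30 | 30 = 30. Stack: [30]
LOAD_CONST → push 2. Stack: [30, 2]
LOAD_FAST b → push 13. Stack: [30, 2, 13]
BINARY_OP + → 2 + 13 = 15. Stack: [30, 15]
BINARY_OP | → 30 | 15 = 31. Stack: [31]
STORE_FAST x → x=31. Stack: []
LOAD_FAST_LOAD_FAST x,b → push 31,13. Stack: [31, 13]
COMPARE_OP bool(<=) → 31 vs 13 = False. Stack: [False]
POP_JUMP_IF_FALSE → pop False; jump. Stack: []
LOAD_FAST_LOAD_FAST x,a → push 31,30. Stack: [31, 30]
BINARY_OP // → 31 // 30 = 1. Stack: [1]
STORE_FAST r → r=1. Stack: []
LOAD_FAST r → push 1. Stack: [1]
RETURN_VALUE → return 1.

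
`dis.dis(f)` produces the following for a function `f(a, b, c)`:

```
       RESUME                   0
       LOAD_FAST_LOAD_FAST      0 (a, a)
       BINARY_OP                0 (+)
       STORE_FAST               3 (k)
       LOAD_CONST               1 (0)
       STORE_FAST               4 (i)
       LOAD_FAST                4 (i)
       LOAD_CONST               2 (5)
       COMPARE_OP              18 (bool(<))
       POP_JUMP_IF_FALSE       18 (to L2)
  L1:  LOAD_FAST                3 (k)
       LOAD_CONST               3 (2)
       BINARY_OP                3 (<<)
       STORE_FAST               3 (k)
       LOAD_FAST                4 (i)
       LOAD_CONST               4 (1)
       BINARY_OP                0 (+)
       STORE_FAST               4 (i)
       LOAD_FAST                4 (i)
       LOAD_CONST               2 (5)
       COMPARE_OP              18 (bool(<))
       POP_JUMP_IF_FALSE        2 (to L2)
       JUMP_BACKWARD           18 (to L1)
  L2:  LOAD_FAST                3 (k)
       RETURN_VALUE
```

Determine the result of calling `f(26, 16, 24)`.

LOAD_FAST_LOAD_FAST a,a → push 26,26
BINARY_OP + → 26 + 26 = 52
STORE_FAST k → k=52
LOAD_CONST → push 0
STORE_FAST i → i=0
LOAD_FAST i → push 0
LOAD_CONST → push 5
COMPARE_OP bool(<) → 0 vs 5 = True
POP_JUMP_IF_FALSE → pop True; no jump
LOAD_FAST k → push 52
LOAD_CONST → push 2
BINARY_OP << → 52 << 2 = 208
STORE_FAST k → k=208
LOAD_FAST i → push 0
LOAD_CONST → push 1
BINARY_OP + → 0 + 1 = 1
STORE_FAST i → i=1
LOAD_FAST i → push 1
LOAD_CONST → push 5
COMPARE_OP bool(<) → 1 vs 5 = True
POP_JUMP_IF_FALSE → pop True; no jump
LOAD_FAST k → push 208
LOAD_CONST → push 2
BINARY_OP << → 208 << 2 = 832
STORE_FAST k → k=832
LOAD_FAST i → push 1
LOAD_CONST → push 1
BINARY_OP + → 1 + 1 = 2
STORE_FAST i → i=2
LOAD_FAST i → push 2
LOAD_CONST → push 5
COMPARE_OP bool(<) → 2 vs 5 = True
POP_JUMP_IF_FALSE → pop True; no jump
LOAD_FAST k → push 832
LOAD_CONST → push 2
BINARY_OP << → 832 << 2 = 3328
STORE_FAST k → k=3328
LOAD_FAST i → push 2
LOAD_CONST → push 1
BINARY_OP + → 2 + 1 = 3
STORE_FAST i → i=3
LOAD_FAST i → push 3
LOAD_CONST → push 5
COMPARE_OP bool(<) → 3 vs 5 = True
POP_JUMP_IF_FALSE → pop True; no jump
LOAD_FAST k → push 3328
LOAD_CONST → push 2
BINARY_OP << → 3328 << 2 = 13312
STORE_FAST k → k=13312
LOAD_FAST i → push 3
LOAD_CONST → push 1
BINARY_OP + → 3 + 1 = 4
STORE_FAST i → i=4
LOAD_FAST i → push 4
LOAD_CONST → push 5
COMPARE_OP bool(<) → 4 vs 5 = True
POP_JUMP_IF_FALSE → pop True; no jump
LOAD_FAST k → push 13312
LOAD_CONST → push 2
BINARY_OP << → 13312 << 2 = 53248
STORE_FAST k → k=53248
LOAD_FAST i → push 4
LOAD_CONST → push 1
BINARY_OP + → 4 + 1 = 5
STORE_FAST i → i=5
LOAD_FAST i → push 5
LOAD_CONST → push 5
COMPARE_OP bool(<) → 5 vs 5 = False
POP_JUMP_IF_FALSE → pop False; jump
LOAD_FAST k → push 53248
RETURN_VALUE → return 53248.

53248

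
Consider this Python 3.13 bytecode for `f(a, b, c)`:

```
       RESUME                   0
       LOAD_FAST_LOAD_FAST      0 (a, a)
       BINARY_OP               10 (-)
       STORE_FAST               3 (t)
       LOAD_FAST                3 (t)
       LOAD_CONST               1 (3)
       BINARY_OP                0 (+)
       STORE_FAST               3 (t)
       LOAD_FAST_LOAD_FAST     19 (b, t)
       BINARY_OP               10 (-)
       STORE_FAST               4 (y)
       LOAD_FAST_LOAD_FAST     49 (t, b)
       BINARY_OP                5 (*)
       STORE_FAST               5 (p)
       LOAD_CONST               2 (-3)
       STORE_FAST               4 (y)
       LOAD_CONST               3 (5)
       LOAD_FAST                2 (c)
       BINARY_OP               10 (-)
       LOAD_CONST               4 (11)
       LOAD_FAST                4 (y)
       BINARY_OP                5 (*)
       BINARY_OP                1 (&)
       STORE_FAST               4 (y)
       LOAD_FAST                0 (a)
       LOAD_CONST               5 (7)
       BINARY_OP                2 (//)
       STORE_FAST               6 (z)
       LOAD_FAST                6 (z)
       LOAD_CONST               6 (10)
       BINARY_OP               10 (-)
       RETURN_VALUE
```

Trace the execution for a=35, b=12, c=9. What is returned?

LOAD_FAST_LOAD_FAST a,a → push 35,35. Stack: [35, 35]
BINARY_OP - → 35 - 35 = 0. Stack: [0]
STORE_FAST t → t=0. Stack: []
LOAD_FAST t → push 0. Stack: [0]
LOAD_CONST → push 3. Stack: [0, 3]
BINARY_OP + → 0 + 3 = 3. Stack: [3]
STORE_FAST t → t=3. Stack: []
LOAD_FAST_LOAD_FAST b,t → push 12,3. Stack: [12, 3]
BINARY_OP - → 12 - 3 = 9. Stack: [9]
STORE_FAST y → y=9. Stack: []
LOAD_FAST_LOAD_FAST t,b → push 3,12. Stack: [3, 12]
BINARY_OP * → 3 * 12 = 36. Stack: [36]
STORE_FAST p → p=36. Stack: []
LOAD_CONST → push -3. Stack: [-3]
STORE_FAST y → y=-3. Stack: []
LOAD_CONST → push 5. Stack: [5]
LOAD_FAST c → push 9. Stack: [5, 9]
BINARY_OP - → 5 - 9 = -4. Stack: [-4]
LOAD_CONST → push 11. Stack: [-4, 11]
LOAD_FAST y → push -3. Stack: [-4, 11, -3]
BINARY_OP * → 11 * -3 = -33. Stack: [-4, -33]
BINARY_OP & → -4 & -33 = -36. Stack: [-36]
STORE_FAST y → y=-36. Stack: []
LOAD_FAST a → push 35. Stack: [35]
LOAD_CONST → push 7. Stack: [35, 7]
BINARY_OP // → 35 // 7 = 5. Stack: [5]
STORE_FAST z → z=5. Stack: []
LOAD_FAST z → push 5. Stack: [5]
LOAD_CONST → push 10. Stack: [5, 10]
BINARY_OP - → 5 - 10 = -5. Stack: [-5]
RETURN_VALUE → return -5.

-5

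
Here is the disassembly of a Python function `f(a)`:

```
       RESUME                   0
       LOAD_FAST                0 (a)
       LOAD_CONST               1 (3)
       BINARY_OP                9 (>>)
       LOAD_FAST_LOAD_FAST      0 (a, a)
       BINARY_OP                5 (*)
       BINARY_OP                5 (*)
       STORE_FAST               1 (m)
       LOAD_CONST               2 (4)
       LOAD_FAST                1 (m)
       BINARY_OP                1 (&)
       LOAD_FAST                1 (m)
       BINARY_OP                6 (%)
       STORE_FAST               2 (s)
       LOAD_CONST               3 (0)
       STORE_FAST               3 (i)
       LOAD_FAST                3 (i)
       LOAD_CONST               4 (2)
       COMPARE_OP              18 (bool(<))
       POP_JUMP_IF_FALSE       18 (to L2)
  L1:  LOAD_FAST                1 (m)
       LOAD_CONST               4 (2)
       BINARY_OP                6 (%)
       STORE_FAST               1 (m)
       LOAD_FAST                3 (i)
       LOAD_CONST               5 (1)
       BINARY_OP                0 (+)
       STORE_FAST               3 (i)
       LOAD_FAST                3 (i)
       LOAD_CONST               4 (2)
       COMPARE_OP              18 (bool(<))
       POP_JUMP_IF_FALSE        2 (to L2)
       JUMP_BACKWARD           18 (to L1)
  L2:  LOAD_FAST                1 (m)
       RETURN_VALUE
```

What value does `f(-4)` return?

LOAD_FAST a → push -4. Stack: [-4]
LOAD_CONST → push 3. Stack: [-4, 3]
BINARY_OP >> → -4 >> 3 = -1. Stack: [-1]
LOAD_FAST_LOAD_FAST a,a → push -4,-4. Stack: [-1, -4, -4]
BINARY_OP * → -4 * -4 = 16. Stack: [-1, 16]
BINARY_OP * → -1 * 16 = -16. Stack: [-16]
STORE_FAST m → m=-16. Stack: []
LOAD_CONST → push 4. Stack: [4]
LOAD_FAST m → push -16. Stack: [4, -16]
BINARY_OP & → 4 & -16 = 0. Stack: [0]
LOAD_FAST m → push -16. Stack: [0, -16]
BINARY_OP % → 0 % -16 = 0. Stack: [0]
STORE_FAST s → s=0. Stack: []
LOAD_CONST → push 0. Stack: [0]
STORE_FAST i → i=0. Stack: []
LOAD_FAST i → push 0. Stack: [0]
LOAD_CONST → push 2. Stack: [0, 2]
COMPARE_OP bool(<) → 0 vs 2 = True. Stack: [True]
POP_JUMP_IF_FALSE → pop True; no jump. Stack: []
LOAD_FAST m → push -16. Stack: [-16]
LOAD_CONST → push 2. Stack: [-16, 2]
BINARY_OP % → -16 % 2 = 0. Stack: [0]
STORE_FAST m → m=0. Stack: []
LOAD_FAST i → push 0. Stack: [0]
LOAD_CONST → push 1. Stack: [0, 1]
BINARY_OP + → 0 + 1 = 1. Stack: [1]
STORE_FAST i → i=1. Stack: []
LOAD_FAST i → push 1. Stack: [1]
LOAD_CONST → push 2. Stack: [1, 2]
COMPARE_OP bool(<) → 1 vs 2 = True. Stack: [True]
POP_JUMP_IF_FALSE → pop True; no jump. Stack: []
LOAD_FAST m → push 0. Stack: [0]
LOAD_CONST → push 2. Stack: [0, 2]
BINARY_OP % → 0 % 2 = 0. Stack: [0]
STORE_FAST m → m=0. Stack: []
LOAD_FAST i → push 1. Stack: [1]
LOAD_CONST → push 1. Stack: [1, 1]
BINARY_OP + → 1 + 1 = 2. Stack: [2]
STORE_FAST i → i=2. Stack: []
LOAD_FAST i → push 2. Stack: [2]
LOAD_CONST → push 2. Stack: [2, 2]
COMPARE_OP bool(<) → 2 vs 2 = False. Stack: [False]
POP_JUMP_IF_FALSE → pop False; jump. Stack: []
LOAD_FAST m → push 0. Stack: [0]
RETURN_VALUE → return 0.

0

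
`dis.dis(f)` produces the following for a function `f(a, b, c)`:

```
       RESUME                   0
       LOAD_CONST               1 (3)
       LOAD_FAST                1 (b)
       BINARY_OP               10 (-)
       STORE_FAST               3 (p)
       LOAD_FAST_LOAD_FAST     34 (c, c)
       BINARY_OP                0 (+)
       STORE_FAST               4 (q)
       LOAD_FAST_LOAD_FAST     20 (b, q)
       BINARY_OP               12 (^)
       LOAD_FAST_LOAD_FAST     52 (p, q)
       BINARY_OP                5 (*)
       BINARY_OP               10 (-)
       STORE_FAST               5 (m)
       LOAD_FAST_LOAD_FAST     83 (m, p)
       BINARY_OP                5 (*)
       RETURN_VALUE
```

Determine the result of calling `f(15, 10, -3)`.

406

LOAD_CONST → push 3. Stack: [3]
LOAD_FAST b → push 10. Stack: [3, 10]
BINARY_OP - → 3 - 10 = -7. Stack: [-7]
STORE_FAST p → p=-7. Stack: []
LOAD_FAST_LOAD_FAST c,c → push -3,-3. Stack: [-3, -3]
BINARY_OP + → -3 + -3 = -6. Stack: [-6]
STORE_FAST q → q=-6. Stack: []
LOAD_FAST_LOAD_FAST b,q → push 10,-6. Stack: [10, -6]
BINARY_OP ^ → 10 ^ -6 = -16. Stack: [-16]
LOAD_FAST_LOAD_FAST p,q → push -7,-6. Stack: [-16, -7, -6]
BINARY_OP * → -7 * -6 = 42. Stack: [-16, 42]
BINARY_OP - → -16 - 42 = -58. Stack: [-58]
STORE_FAST m → m=-58. Stack: []
LOAD_FAST_LOAD_FAST m,p → push -58,-7. Stack: [-58, -7]
BINARY_OP * → -58 * -7 = 406. Stack: [406]
RETURN_VALUE → return 406.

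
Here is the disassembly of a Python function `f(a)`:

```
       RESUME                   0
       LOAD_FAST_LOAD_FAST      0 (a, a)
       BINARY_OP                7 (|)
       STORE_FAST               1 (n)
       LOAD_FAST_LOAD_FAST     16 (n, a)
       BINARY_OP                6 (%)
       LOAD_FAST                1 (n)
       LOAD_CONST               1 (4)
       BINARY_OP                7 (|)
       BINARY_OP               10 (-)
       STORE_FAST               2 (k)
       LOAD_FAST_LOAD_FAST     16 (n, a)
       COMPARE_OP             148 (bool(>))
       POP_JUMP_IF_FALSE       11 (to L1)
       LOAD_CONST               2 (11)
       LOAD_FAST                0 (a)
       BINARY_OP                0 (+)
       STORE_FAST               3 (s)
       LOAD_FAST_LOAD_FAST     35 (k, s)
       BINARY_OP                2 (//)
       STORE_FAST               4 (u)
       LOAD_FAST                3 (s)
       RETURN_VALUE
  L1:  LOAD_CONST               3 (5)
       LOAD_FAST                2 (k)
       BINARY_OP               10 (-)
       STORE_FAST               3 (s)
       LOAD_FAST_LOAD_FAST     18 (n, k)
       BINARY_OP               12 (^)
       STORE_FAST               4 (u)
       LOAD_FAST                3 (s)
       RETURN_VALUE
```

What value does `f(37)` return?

42

LOAD_FAST_LOAD_FAST a,a → push 37,37. Stack: [37, 37]
BINARY_OP | → 37 | 37 = 37. Stack: [37]
STORE_FAST n → n=37. Stack: []
LOAD_FAST_LOAD_FAST n,a → push 37,37. Stack: [37, 37]
BINARY_OP % → 37 % 37 = 0. Stack: [0]
LOAD_FAST n → push 37. Stack: [0, 37]
LOAD_CONST → push 4. Stack: [0, 37, 4]
BINARY_OP | → 37 | 4 = 37. Stack: [0, 37]
BINARY_OP - → 0 - 37 = -37. Stack: [-37]
STORE_FAST k → k=-37. Stack: []
LOAD_FAST_LOAD_FAST n,a → push 37,37. Stack: [37, 37]
COMPARE_OP bool(>) → 37 vs 37 = False. Stack: [False]
POP_JUMP_IF_FALSE → pop False; jump. Stack: []
LOAD_CONST → push 5. Stack: [5]
LOAD_FAST k → push -37. Stack: [5, -37]
BINARY_OP - → 5 - -37 = 42. Stack: [42]
STORE_FAST s → s=42. Stack: []
LOAD_FAST_LOAD_FAST n,k → push 37,-37. Stack: [37, -37]
BINARY_OP ^ → 37 ^ -37 = -2. Stack: [-2]
STORE_FAST u → u=-2. Stack: []
LOAD_FAST s → push 42. Stack: [42]
RETURN_VALUE → return 42.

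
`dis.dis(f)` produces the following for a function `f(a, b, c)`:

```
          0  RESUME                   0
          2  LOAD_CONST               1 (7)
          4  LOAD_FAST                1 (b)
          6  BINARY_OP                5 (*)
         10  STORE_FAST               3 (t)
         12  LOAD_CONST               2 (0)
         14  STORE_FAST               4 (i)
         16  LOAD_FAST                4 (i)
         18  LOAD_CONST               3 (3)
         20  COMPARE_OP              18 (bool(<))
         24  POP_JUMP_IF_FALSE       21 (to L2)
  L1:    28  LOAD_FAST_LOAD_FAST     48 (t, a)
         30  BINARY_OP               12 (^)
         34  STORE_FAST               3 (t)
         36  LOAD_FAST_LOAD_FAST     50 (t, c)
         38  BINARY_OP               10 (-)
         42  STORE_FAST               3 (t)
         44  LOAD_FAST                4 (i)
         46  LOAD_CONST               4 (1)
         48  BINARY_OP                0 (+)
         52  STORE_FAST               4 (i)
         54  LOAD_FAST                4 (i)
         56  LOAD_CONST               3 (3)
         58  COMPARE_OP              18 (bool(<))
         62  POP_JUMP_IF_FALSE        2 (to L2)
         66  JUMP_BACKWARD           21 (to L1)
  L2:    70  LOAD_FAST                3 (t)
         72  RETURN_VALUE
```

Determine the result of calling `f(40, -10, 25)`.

-265

LOAD_CONST → push 7. Stack: [7]
LOAD_FAST b → push -10. Stack: [7, -10]
BINARY_OP * → 7 * -10 = -70. Stack: [-70]
STORE_FAST t → t=-70. Stack: []
LOAD_CONST → push 0. Stack: [0]
STORE_FAST i → i=0. Stack: []
LOAD_FAST i → push 0. Stack: [0]
LOAD_CONST → push 3. Stack: [0, 3]
COMPARE_OP bool(<) → 0 vs 3 = True. Stack: [True]
POP_JUMP_IF_FALSE → pop True; no jump. Stack: []
LOAD_FAST_LOAD_FAST t,a → push -70,40. Stack: [-70, 40]
BINARY_OP ^ → -70 ^ 40 = -110. Stack: [-110]
STORE_FAST t → t=-110. Stack: []
LOAD_FAST_LOAD_FAST t,c → push -110,25. Stack: [-110, 25]
BINARY_OP - → -110 - 25 = -135. Stack: [-135]
STORE_FAST t → t=-135. Stack: []
LOAD_FAST i → push 0. Stack: [0]
LOAD_CONST → push 1. Stack: [0, 1]
BINARY_OP + → 0 + 1 = 1. Stack: [1]
STORE_FAST i → i=1. Stack: []
LOAD_FAST i → push 1. Stack: [1]
LOAD_CONST → push 3. Stack: [1, 3]
COMPARE_OP bool(<) → 1 vs 3 = True. Stack: [True]
POP_JUMP_IF_FALSE → pop True; no jump. Stack: []
LOAD_FAST_LOAD_FAST t,a → push -135,40. Stack: [-135, 40]
BINARY_OP ^ → -135 ^ 40 = -175. Stack: [-175]
STORE_FAST t → t=-175. Stack: []
LOAD_FAST_LOAD_FAST t,c → push -175,25. Stack: [-175, 25]
BINARY_OP - → -175 - 25 = -200. Stack: [-200]
STORE_FAST t → t=-200. Stack: []
LOAD_FAST i → push 1. Stack: [1]
LOAD_CONST → push 1. Stack: [1, 1]
BINARY_OP + → 1 + 1 = 2. Stack: [2]
STORE_FAST i → i=2. Stack: []
LOAD_FAST i → push 2. Stack: [2]
LOAD_CONST → push 3. Stack: [2, 3]
COMPARE_OP bool(<) → 2 vs 3 = True. Stack: [True]
POP_JUMP_IF_FALSE → pop True; no jump. Stack: []
LOAD_FAST_LOAD_FAST t,a → push -200,40. Stack: [-200, 40]
BINARY_OP ^ → -200 ^ 40 = -240. Stack: [-240]
STORE_FAST t → t=-240. Stack: []
LOAD_FAST_LOAD_FAST t,c → push -240,25. Stack: [-240, 25]
BINARY_OP - → -240 - 25 = -265. Stack: [-265]
STORE_FAST t → t=-265. Stack: []
LOAD_FAST i → push 2. Stack: [2]
LOAD_CONST → push 1. Stack: [2, 1]
BINARY_OP + → 2 + 1 = 3. Stack: [3]
STORE_FAST i → i=3. Stack: []
LOAD_FAST i → push 3. Stack: [3]
LOAD_CONST → push 3. Stack: [3, 3]
COMPARE_OP bool(<) → 3 vs 3 = False. Stack: [False]
POP_JUMP_IF_FALSE → pop False; jump. Stack: []
LOAD_FAST t → push -265. Stack: [-265]
RETURN_VALUE → return -265.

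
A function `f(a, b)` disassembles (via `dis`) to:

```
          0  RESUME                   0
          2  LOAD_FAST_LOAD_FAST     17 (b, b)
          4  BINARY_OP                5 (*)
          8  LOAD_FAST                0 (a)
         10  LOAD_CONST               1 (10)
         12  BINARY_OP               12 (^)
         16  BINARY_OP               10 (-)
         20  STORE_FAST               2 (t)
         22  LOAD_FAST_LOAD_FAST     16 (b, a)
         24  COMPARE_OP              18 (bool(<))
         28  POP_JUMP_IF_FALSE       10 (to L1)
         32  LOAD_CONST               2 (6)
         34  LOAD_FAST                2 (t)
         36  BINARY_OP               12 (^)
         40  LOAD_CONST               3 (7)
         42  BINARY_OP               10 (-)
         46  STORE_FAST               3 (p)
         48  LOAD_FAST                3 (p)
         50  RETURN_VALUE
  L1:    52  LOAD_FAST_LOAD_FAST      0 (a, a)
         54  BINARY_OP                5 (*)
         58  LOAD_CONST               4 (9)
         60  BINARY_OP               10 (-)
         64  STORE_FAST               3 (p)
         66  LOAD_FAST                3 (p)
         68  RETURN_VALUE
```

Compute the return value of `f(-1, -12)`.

150

LOAD_FAST_LOAD_FAST b,b → push -12,-12. Stack: [-12, -12]
BINARY_OP * → -12 * -12 = 144. Stack: [144]
LOAD_FAST a → push -1. Stack: [144, -1]
LOAD_CONST → push 10. Stack: [144, -1, 10]
BINARY_OP ^ → -1 ^ 10 = -11. Stack: [144, -11]
BINARY_OP - → 144 - -11 = 155. Stack: [155]
STORE_FAST t → t=155. Stack: []
LOAD_FAST_LOAD_FAST b,a → push -12,-1. Stack: [-12, -1]
COMPARE_OP bool(<) → -12 vs -1 = True. Stack: [True]
POP_JUMP_IF_FALSE → pop True; no jump. Stack: []
LOAD_CONST → push 6. Stack: [6]
LOAD_FAST t → push 155. Stack: [6, 155]
BINARY_OP ^ → 6 ^ 155 = 157. Stack: [157]
LOAD_CONST → push 7. Stack: [157, 7]
BINARY_OP - → 157 - 7 = 150. Stack: [150]
STORE_FAST p → p=150. Stack: []
LOAD_FAST p → push 150. Stack: [150]
RETURN_VALUE → return 150.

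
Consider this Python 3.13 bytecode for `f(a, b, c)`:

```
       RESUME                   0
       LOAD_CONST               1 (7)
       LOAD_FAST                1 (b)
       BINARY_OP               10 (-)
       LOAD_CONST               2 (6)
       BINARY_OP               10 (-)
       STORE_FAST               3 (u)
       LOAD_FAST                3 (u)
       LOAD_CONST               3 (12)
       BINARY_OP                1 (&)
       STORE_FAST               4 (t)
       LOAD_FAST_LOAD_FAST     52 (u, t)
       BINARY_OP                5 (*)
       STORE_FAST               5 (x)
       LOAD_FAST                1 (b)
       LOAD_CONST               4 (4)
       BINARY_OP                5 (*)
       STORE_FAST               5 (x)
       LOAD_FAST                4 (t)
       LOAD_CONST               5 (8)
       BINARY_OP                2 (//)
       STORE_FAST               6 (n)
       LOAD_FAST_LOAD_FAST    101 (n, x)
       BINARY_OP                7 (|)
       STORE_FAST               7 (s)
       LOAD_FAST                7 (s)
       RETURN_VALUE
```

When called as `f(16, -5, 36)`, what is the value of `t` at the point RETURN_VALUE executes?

LOAD_CONST → push 7. Stack: [7]
LOAD_FAST b → push -5. Stack: [7, -5]
BINARY_OP - → 7 - -5 = 12. Stack: [12]
LOAD_CONST → push 6. Stack: [12, 6]
BINARY_OP - → 12 - 6 = 6. Stack: [6]
STORE_FAST u → u=6. Stack: []
LOAD_FAST u → push 6. Stack: [6]
LOAD_CONST → push 12. Stack: [6, 12]
BINARY_OP & → 6 & 12 = 4. Stack: [4]
STORE_FAST t → t=4. Stack: []
LOAD_FAST_LOAD_FAST u,t → push 6,4. Stack: [6, 4]
BINARY_OP * → 6 * 4 = 24. Stack: [24]
STORE_FAST x → x=24. Stack: []
LOAD_FAST b → push -5. Stack: [-5]
LOAD_CONST → push 4. Stack: [-5, 4]
BINARY_OP * → -5 * 4 = -20. Stack: [-20]
STORE_FAST x → x=-20. Stack: []
LOAD_FAST t → push 4. Stack: [4]
LOAD_CONST → push 8. Stack: [4, 8]
BINARY_OP // → 4 // 8 = 0. Stack: [0]
STORE_FAST n → n=0. Stack: []
LOAD_FAST_LOAD_FAST n,x → push 0,-20. Stack: [0, -20]
BINARY_OP | → 0 | -20 = -20. Stack: [-20]
STORE_FAST s → s=-20. Stack: []
LOAD_FAST s → push -20. Stack: [-20]
RETURN_VALUE → return -20.

4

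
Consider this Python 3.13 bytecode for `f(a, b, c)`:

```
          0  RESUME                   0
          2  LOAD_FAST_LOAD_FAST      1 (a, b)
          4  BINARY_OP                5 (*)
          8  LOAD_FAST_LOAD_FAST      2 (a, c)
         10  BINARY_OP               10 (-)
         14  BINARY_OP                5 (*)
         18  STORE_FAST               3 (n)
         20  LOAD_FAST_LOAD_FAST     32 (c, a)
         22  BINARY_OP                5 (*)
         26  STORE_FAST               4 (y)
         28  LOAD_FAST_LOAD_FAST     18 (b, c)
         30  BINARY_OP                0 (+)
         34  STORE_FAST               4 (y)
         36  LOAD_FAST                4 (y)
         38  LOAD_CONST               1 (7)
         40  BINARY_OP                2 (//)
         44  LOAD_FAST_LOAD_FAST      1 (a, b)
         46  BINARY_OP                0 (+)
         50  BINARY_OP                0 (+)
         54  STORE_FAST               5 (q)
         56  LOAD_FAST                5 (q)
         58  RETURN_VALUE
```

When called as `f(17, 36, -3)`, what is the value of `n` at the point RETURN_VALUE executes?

12240

LOAD_FAST_LOAD_FAST a,b → push 17,36. Stack: [17, 36]
BINARY_OP * → 17 * 36 = 612. Stack: [612]
LOAD_FAST_LOAD_FAST a,c → push 17,-3. Stack: [612, 17, -3]
BINARY_OP - → 17 - -3 = 20. Stack: [612, 20]
BINARY_OP * → 612 * 20 = 12240. Stack: [12240]
STORE_FAST n → n=12240. Stack: []
LOAD_FAST_LOAD_FAST c,a → push -3,17. Stack: [-3, 17]
BINARY_OP * → -3 * 17 = -51. Stack: [-51]
STORE_FAST y → y=-51. Stack: []
LOAD_FAST_LOAD_FAST b,c → push 36,-3. Stack: [36, -3]
BINARY_OP + → 36 + -3 = 33. Stack: [33]
STORE_FAST y → y=33. Stack: []
LOAD_FAST y → push 33. Stack: [33]
LOAD_CONST → push 7. Stack: [33, 7]
BINARY_OP // → 33 // 7 = 4. Stack: [4]
LOAD_FAST_LOAD_FAST a,b → push 17,36. Stack: [4, 17, 36]
BINARY_OP + → 17 + 36 = 53. Stack: [4, 53]
BINARY_OP + → 4 + 53 = 57. Stack: [57]
STORE_FAST q → q=57. Stack: []
LOAD_FAST q → push 57. Stack: [57]
RETURN_VALUE → return 57.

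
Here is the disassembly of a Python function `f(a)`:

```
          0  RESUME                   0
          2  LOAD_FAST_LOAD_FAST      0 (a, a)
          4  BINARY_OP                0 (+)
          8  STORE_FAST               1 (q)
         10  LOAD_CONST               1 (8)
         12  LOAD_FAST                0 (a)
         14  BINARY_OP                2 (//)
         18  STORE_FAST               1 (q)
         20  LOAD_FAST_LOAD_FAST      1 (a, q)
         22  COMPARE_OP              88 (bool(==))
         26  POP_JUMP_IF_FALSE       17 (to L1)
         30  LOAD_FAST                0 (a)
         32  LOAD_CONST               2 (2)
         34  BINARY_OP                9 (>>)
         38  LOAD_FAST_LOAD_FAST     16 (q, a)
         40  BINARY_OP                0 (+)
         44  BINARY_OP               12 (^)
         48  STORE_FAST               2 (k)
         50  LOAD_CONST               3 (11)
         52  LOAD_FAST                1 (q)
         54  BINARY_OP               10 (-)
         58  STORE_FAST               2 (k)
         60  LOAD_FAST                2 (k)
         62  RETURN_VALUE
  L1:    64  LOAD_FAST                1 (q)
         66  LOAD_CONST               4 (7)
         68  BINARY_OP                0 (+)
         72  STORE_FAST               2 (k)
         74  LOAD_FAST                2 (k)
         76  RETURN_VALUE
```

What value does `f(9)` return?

LOAD_FAST_LOAD_FAST a,a → push 9,9. Stack: [9, 9]
BINARY_OP + → 9 + 9 = 18. Stack: [18]
STORE_FAST q → q=18. Stack: []
LOAD_CONST → push 8. Stack: [8]
LOAD_FAST a → push 9. Stack: [8, 9]
BINARY_OP // → 8 // 9 = 0. Stack: [0]
STORE_FAST q → q=0. Stack: []
LOAD_FAST_LOAD_FAST a,q → push 9,0. Stack: [9, 0]
COMPARE_OP bool(==) → 9 vs 0 = False. Stack: [False]
POP_JUMP_IF_FALSE → pop False; jump. Stack: []
LOAD_FAST q → push 0. Stack: [0]
LOAD_CONST → push 7. Stack: [0, 7]
BINARY_OP + → 0 + 7 = 7. Stack: [7]
STORE_FAST k → k=7. Stack: []
LOAD_FAST k → push 7. Stack: [7]
RETURN_VALUE → return 7.

7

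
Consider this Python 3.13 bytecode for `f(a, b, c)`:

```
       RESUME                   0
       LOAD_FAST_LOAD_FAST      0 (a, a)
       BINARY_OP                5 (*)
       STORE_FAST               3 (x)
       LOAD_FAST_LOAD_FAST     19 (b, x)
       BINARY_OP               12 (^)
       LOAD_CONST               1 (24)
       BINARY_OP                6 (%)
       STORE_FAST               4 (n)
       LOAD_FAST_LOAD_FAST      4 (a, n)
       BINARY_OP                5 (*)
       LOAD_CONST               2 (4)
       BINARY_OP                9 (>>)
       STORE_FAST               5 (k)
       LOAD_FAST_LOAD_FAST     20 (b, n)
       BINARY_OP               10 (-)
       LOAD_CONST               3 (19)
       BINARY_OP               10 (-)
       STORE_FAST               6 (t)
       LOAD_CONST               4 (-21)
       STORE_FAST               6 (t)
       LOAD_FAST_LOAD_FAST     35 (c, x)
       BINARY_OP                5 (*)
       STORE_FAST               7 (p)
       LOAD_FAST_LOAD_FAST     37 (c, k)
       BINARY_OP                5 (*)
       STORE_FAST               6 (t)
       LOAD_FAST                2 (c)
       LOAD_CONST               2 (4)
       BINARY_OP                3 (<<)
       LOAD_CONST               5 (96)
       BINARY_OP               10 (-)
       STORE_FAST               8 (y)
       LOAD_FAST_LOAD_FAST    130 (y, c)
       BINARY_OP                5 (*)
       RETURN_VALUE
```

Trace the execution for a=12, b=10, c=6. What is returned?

LOAD_FAST_LOAD_FAST a,a → push 12,12. Stack: [12, 12]
BINARY_OP * → 12 * 12 = 144. Stack: [144]
STORE_FAST x → x=144. Stack: []
LOAD_FAST_LOAD_FAST b,x → push 10,144. Stack: [10, 144]
BINARY_OP ^ → 10 ^ 144 = 154. Stack: [154]
LOAD_CONST → push 24. Stack: [154, 24]
BINARY_OP % → 154 % 24 = 10. Stack: [10]
STORE_FAST n → n=10. Stack: []
LOAD_FAST_LOAD_FAST a,n → push 12,10. Stack: [12, 10]
BINARY_OP * → 12 * 10 = 120. Stack: [120]
LOAD_CONST → push 4. Stack: [120, 4]
BINARY_OP >> → 120 >> 4 = 7. Stack: [7]
STORE_FAST k → k=7. Stack: []
LOAD_FAST_LOAD_FAST b,n → push 10,10. Stack: [10, 10]
BINARY_OP - → 10 - 10 = 0. Stack: [0]
LOAD_CONST → push 19. Stack: [0, 19]
BINARY_OP - → 0 - 19 = -19. Stack: [-19]
STORE_FAST t → t=-19. Stack: []
LOAD_CONST → push -21. Stack: [-21]
STORE_FAST t → t=-21. Stack: []
LOAD_FAST_LOAD_FAST c,x → push 6,144. Stack: [6, 144]
BINARY_OP * → 6 * 144 = 864. Stack: [864]
STORE_FAST p → p=864. Stack: []
LOAD_FAST_LOAD_FAST c,k → push 6,7. Stack: [6, 7]
BINARY_OP * → 6 * 7 = 42. Stack: [42]
STORE_FAST t → t=42. Stack: []
LOAD_FAST c → push 6. Stack: [6]
LOAD_CONST → push 4. Stack: [6, 4]
BINARY_OP << → 6 << 4 = 96. Stack: [96]
LOAD_CONST → push 96. Stack: [96, 96]
BINARY_OP - → 96 - 96 = 0. Stack: [0]
STORE_FAST y → y=0. Stack: []
LOAD_FAST_LOAD_FAST y,c → push 0,6. Stack: [0, 6]
BINARY_OP * → 0 * 6 = 0. Stack: [0]
RETURN_VALUE → return 0.

0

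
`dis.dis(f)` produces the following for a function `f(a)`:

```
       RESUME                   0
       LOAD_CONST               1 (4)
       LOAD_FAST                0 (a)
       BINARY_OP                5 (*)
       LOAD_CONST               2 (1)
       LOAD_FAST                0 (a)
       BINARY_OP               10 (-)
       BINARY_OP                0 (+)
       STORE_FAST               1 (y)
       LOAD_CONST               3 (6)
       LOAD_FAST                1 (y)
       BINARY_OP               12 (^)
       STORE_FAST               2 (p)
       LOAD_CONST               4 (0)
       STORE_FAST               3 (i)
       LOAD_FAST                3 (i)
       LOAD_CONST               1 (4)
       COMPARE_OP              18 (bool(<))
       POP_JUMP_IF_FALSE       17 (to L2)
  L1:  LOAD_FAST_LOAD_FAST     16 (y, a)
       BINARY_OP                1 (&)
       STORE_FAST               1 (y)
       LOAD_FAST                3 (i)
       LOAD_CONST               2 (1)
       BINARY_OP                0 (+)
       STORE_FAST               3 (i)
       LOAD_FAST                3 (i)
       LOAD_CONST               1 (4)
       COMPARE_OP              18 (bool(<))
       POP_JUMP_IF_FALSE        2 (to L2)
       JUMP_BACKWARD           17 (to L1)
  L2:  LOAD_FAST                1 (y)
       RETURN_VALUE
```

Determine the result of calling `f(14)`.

10

LOAD_CONST → push 4. Stack: [4]
LOAD_FAST a → push 14. Stack: [4, 14]
BINARY_OP * → 4 * 14 = 56. Stack: [56]
LOAD_CONST → push 1. Stack: [56, 1]
LOAD_FAST a → push 14. Stack: [56, 1, 14]
BINARY_OP - → 1 - 14 = -13. Stack: [56, -13]
BINARY_OP + → 56 + -13 = 43. Stack: [43]
STORE_FAST y → y=43. Stack: []
LOAD_CONST → push 6. Stack: [6]
LOAD_FAST y → push 43. Stack: [6, 43]
BINARY_OP ^ → 6 ^ 43 = 45. Stack: [45]
STORE_FAST p → p=45. Stack: []
LOAD_CONST → push 0. Stack: [0]
STORE_FAST i → i=0. Stack: []
LOAD_FAST i → push 0. Stack: [0]
LOAD_CONST → push 4. Stack: [0, 4]
COMPARE_OP bool(<) → 0 vs 4 = True. Stack: [True]
POP_JUMP_IF_FALSE → pop True; no jump. Stack: []
LOAD_FAST_LOAD_FAST y,a → push 43,14. Stack: [43, 14]
BINARY_OP & → 43 & 14 = 10. Stack: [10]
STORE_FAST y → y=10. Stack: []
LOAD_FAST i → push 0. Stack: [0]
LOAD_CONST → push 1. Stack: [0, 1]
BINARY_OP + → 0 + 1 = 1. Stack: [1]
STORE_FAST i → i=1. Stack: []
LOAD_FAST i → push 1. Stack: [1]
LOAD_CONST → push 4. Stack: [1, 4]
COMPARE_OP bool(<) → 1 vs 4 = True. Stack: [True]
POP_JUMP_IF_FALSE → pop True; no jump. Stack: []
LOAD_FAST_LOAD_FAST y,a → push 10,14. Stack: [10, 14]
BINARY_OP & → 10 & 14 = 10. Stack: [10]
STORE_FAST y → y=10. Stack: []
LOAD_FAST i → push 1. Stack: [1]
LOAD_CONST → push 1. Stack: [1, 1]
BINARY_OP + → 1 + 1 = 2. Stack: [2]
STORE_FAST i → i=2. Stack: []
LOAD_FAST i → push 2. Stack: [2]
LOAD_CONST → push 4. Stack: [2, 4]
COMPARE_OP bool(<) → 2 vs 4 = True. Stack: [True]
POP_JUMP_IF_FALSE → pop True; no jump. Stack: []
LOAD_FAST_LOAD_FAST y,a → push 10,14. Stack: [10, 14]
BINARY_OP & → 10 & 14 = 10. Stack: [10]
STORE_FAST y → y=10. Stack: []
LOAD_FAST i → push 2. Stack: [2]
LOAD_CONST → push 1. Stack: [2, 1]
BINARY_OP + → 2 + 1 = 3. Stack: [3]
STORE_FAST i → i=3. Stack: []
LOAD_FAST i → push 3. Stack: [3]
LOAD_CONST → push 4. Stack: [3, 4]
COMPARE_OP bool(<) → 3 vs 4 = True. Stack: [True]
POP_JUMP_IF_FALSE → pop True; no jump. Stack: []
LOAD_FAST_LOAD_FAST y,a → push 10,14. Stack: [10, 14]
BINARY_OP & → 10 & 14 = 10. Stack: [10]
STORE_FAST y → y=10. Stack: []
LOAD_FAST i → push 3. Stack: [3]
LOAD_CONST → push 1. Stack: [3, 1]
BINARY_OP + → 3 + 1 = 4. Stack: [4]
STORE_FAST i → i=4. Stack: []
LOAD_FAST i → push 4. Stack: [4]
LOAD_CONST → push 4. Stack: [4, 4]
COMPARE_OP bool(<) → 4 vs 4 = False. Stack: [False]
POP_JUMP_IF_FALSE → pop False; jump. Stack: []
LOAD_FAST y → push 10. Stack: [10]
RETURN_VALUE → return 10.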